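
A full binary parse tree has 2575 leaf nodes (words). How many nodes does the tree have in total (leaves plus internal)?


Leaf nodes (terminals): 2575
Internal nodes = n - 1 = 2575 - 1 = 2574
Total = leaves + internal = 2575 + 2574 = 5149

5149


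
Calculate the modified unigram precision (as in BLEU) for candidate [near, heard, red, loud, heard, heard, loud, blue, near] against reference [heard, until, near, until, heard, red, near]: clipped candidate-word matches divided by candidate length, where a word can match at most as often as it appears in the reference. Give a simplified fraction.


Reference word counts: {'heard': 2, 'near': 2, 'red': 1, 'until': 2}
Checking each candidate word (with clipping):
  'near' -> in reference (ref count 2, used 1/2) -> match (matches: 1)
  'heard' -> in reference (ref count 2, used 1/2) -> match (matches: 2)
  'red' -> in reference (ref count 1, used 1/1) -> match (matches: 3)
  'loud' -> not in reference -> no match (matches: 3)
  'heard' -> in reference (ref count 2, used 2/2) -> match (matches: 4)
  'heard' -> ref count 2 already used up (2/2) -> clipped, no match (matches: 4)
  'loud' -> not in reference -> no match (matches: 4)
  'blue' -> not in reference -> no match (matches: 4)
  'near' -> in reference (ref count 2, used 2/2) -> match (matches: 5)
Clipped matches: 5, Candidate length: 9
Precision = 5/9

5/9


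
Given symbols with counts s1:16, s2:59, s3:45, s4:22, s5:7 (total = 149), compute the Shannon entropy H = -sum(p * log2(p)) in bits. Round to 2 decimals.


Computing entropy H = -sum(p_i * log2(p_i)):
  s1: p = 16/149 = 0.1074, -p*log2(p) = 0.3457
  s2: p = 59/149 = 0.3960, -p*log2(p) = 0.5292
  s3: p = 45/149 = 0.3020, -p*log2(p) = 0.5217
  s4: p = 22/149 = 0.1477, -p*log2(p) = 0.4075
  s5: p = 7/149 = 0.0470, -p*log2(p) = 0.2073
H = sum of terms = 2.0114
Rounded to 2 decimals: 2.01

2.01


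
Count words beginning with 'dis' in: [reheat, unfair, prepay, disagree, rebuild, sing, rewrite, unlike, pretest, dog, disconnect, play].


Checking each word for prefix 'dis':
  'reheat' -> no (count: 0)
  'unfair' -> no (count: 0)
  'prepay' -> no (count: 0)
  'disagree' -> YES, starts with 'dis' (count: 1)
  'rebuild' -> no (count: 1)
  'sing' -> no (count: 1)
  'rewrite' -> no (count: 1)
  'unlike' -> no (count: 1)
  'pretest' -> no (count: 1)
  'dog' -> no (count: 1)
  'disconnect' -> YES, starts with 'dis' (count: 2)
  'play' -> no (count: 2)
Total with prefix 'dis': 2

2


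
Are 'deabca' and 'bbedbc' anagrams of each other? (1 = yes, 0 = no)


Sort characters of 'deabca': 'aabcde'
Sort characters of 'bbedbc': 'bbbcde'
Sorted forms differ -> they are NOT anagrams
Result: 0

0


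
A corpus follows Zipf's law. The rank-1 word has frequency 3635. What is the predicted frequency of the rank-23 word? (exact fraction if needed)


Zipf's law: freq(rank) = f1 / rank
f1 = 3635, rank = 23
freq = 3635 / 23
GCD(3635, 23) = 1
Simplified: 3635/23

3635/23


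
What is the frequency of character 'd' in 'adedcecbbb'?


Scanning 'adedcecbbb' for 'd':
  Position 1: 'd' -> MATCH (count: 1)
  Position 3: 'd' -> MATCH (count: 2)
Total occurrences of 'd': 2

2


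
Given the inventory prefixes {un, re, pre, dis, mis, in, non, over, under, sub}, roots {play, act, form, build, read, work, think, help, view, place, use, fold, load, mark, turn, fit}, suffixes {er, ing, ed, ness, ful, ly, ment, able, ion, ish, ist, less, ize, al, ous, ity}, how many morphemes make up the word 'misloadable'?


Segmenting 'misloadable' against the inventory:
  'mis' -> prefix (morpheme 1)
  'load' -> root (morpheme 2)
  'able' -> suffix (morpheme 3)
Total morphemes: 3

3


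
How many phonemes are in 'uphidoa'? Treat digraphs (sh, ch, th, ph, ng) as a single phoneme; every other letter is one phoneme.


Parsing 'uphidoa' greedily, digraphs first:
  'u' -> vowel phoneme (phonemes so far: 1)
  'ph' -> digraph (1 consonant phoneme) (phonemes so far: 2)
  'i' -> vowel phoneme (phonemes so far: 3)
  'd' -> consonant phoneme (phonemes so far: 4)
  'o' -> vowel phoneme (phonemes so far: 5)
  'a' -> vowel phoneme (phonemes so far: 6)
Total phonemes: 6

6


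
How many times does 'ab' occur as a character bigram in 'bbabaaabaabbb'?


Scanning 'bbabaaabaabbb' for bigram 'ab':
  Position 0: 'bb' -> no
  Position 1: 'ba' -> no
  Position 2: 'ab' -> MATCH
  Position 3: 'ba' -> no
  Position 4: 'aa' -> no
  Position 5: 'aa' -> no
  Position 6: 'ab' -> MATCH
  Position 7: 'ba' -> no
  Position 8: 'aa' -> no
  Position 9: 'ab' -> MATCH
  Position 10: 'bb' -> no
  Position 11: 'bb' -> no
Total matches: 3

3


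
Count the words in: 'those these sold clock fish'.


Counting words by splitting on spaces:
  Word 1: 'those'
  Word 2: 'these'
  Word 3: 'sold'
  Word 4: 'clock'
  Word 5: 'fish'
Total words: 5

5


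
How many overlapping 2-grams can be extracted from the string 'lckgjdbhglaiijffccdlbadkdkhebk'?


String 'lckgjdbhglaiijffccdlbadkdkhebk' has length L = 30.
Number of overlapping n-grams = L - n + 1
Substituting: 30 - 2 + 1 = 29

29


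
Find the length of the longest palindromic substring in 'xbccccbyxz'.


Scanning 'xbccccbyxz' for palindromic substrings.
Substring at positions 1-6: 'bccccb'.
Check: reverse('bccccb') = 'bccccb' -> palindrome confirmed.
Neighbouring characters ('x' / 'y') break symmetry, so it cannot extend further.
No longer palindromic substring exists; longest length = 6

6


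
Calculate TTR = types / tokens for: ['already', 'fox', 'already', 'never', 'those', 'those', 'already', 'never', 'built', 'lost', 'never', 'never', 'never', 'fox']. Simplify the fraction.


Tokens: 14
Unique types: ('already', 'built', 'fox', 'lost', 'never', 'those') = 6
TTR = 6/14
Simplify: divide both by 2 -> 3/7
TTR = 3/7

3/7


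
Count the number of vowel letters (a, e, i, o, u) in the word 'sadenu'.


Scanning each character of 'sadenu':
  Position 1: 's' -> consonant (running count: 0)
  Position 2: 'a' -> vowel (running count: 1)
  Position 3: 'd' -> consonant (running count: 1)
  Position 4: 'e' -> vowel (running count: 2)
  Position 5: 'n' -> consonant (running count: 2)
  Position 6: 'u' -> vowel (running count: 3)
Total vowels: 3

3


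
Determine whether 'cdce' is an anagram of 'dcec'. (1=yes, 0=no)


Sort characters of 'cdce': 'ccde'
Sort characters of 'dcec': 'ccde'
Sorted forms match -> they ARE anagrams
Result: 1

1


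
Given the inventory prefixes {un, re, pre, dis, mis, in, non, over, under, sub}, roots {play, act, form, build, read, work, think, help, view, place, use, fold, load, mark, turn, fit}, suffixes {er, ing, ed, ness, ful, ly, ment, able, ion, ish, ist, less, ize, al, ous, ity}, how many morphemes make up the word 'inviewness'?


Segmenting 'inviewness' against the inventory:
  'in' -> prefix (morpheme 1)
  'view' -> root (morpheme 2)
  'ness' -> suffix (morpheme 3)
Total morphemes: 3

3


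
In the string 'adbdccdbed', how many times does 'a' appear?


Scanning 'adbdccdbed' for 'a':
  Position 0: 'a' -> MATCH (count: 1)
Total occurrences of 'a': 1

1


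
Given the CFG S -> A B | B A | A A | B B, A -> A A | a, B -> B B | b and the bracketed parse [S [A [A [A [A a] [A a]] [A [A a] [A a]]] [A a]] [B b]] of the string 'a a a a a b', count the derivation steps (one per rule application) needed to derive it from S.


Every bracketed nonterminal node [X ...] in the tree is produced by exactly one rule application.
Reading the tree off as a leftmost derivation:
  Step 1: S  =>  A B   (applied S -> A B)
  Step 2: A B  =>  A A B   (applied A -> A A)
  Step 3: A A B  =>  A A A B   (applied A -> A A)
  Step 4: A A A B  =>  A A A A B   (applied A -> A A)
  Step 5: A A A A B  =>  a A A A B   (applied A -> a)
  Step 6: a A A A B  =>  a a A A B   (applied A -> a)
  Step 7: a a A A B  =>  a a A A A B   (applied A -> A A)
  Step 8: a a A A A B  =>  a a a A A B   (applied A -> a)
  Step 9: a a a A A B  =>  a a a a A B   (applied A -> a)
  Step 10: a a a a A B  =>  a a a a a B   (applied A -> a)
  Step 11: a a a a a B  =>  a a a a a b   (applied B -> b)
Final yield: a a a a a b
Total rewrite steps: 11

11


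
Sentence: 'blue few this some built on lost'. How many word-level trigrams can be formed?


Word trigrams from [7] words:
  Trigram 1: (blue few this)
  Trigram 2: (few this some)
  Trigram 3: (this some built)
  Trigram 4: (some built on)
  Trigram 5: (built on lost)
Total word trigrams: 7 - 2 = 5

5


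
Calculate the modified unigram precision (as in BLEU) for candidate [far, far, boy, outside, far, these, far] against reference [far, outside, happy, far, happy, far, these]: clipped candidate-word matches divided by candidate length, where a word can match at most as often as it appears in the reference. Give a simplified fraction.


Reference word counts: {'far': 3, 'happy': 2, 'outside': 1, 'these': 1}
Checking each candidate word (with clipping):
  'far' -> in reference (ref count 3, used 1/3) -> match (matches: 1)
  'far' -> in reference (ref count 3, used 2/3) -> match (matches: 2)
  'boy' -> not in reference -> no match (matches: 2)
  'outside' -> in reference (ref count 1, used 1/1) -> match (matches: 3)
  'far' -> in reference (ref count 3, used 3/3) -> match (matches: 4)
  'these' -> in reference (ref count 1, used 1/1) -> match (matches: 5)
  'far' -> ref count 3 already used up (3/3) -> clipped, no match (matches: 5)
Clipped matches: 5, Candidate length: 7
Precision = 5/7

5/7


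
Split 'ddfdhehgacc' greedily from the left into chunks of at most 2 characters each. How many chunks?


'ddfdhehgacc' has 11 characters.
Chunking with max size 2:
  Chunk 1: 'dd' (positions 0-1)
  Chunk 2: 'fd' (positions 2-3)
  Chunk 3: 'he' (positions 4-5)
  Chunk 4: 'hg' (positions 6-7)
  Chunk 5: 'ac' (positions 8-9)
  Chunk 6: 'c' (positions 10-10)
Total chunks: ceil(11 / 2) = 6

6


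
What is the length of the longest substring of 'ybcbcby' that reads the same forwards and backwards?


Scanning 'ybcbcby' for palindromic substrings.
Substring at positions 0-6: 'ybcbcby'.
Check: reverse('ybcbcby') = 'ybcbcby' -> palindrome confirmed.
No longer palindromic substring exists; longest length = 7

7


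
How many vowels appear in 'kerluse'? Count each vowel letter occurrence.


Scanning each character of 'kerluse':
  Position 1: 'k' -> consonant (running count: 0)
  Position 2: 'e' -> vowel (running count: 1)
  Position 3: 'r' -> consonant (running count: 1)
  Position 4: 'l' -> consonant (running count: 1)
  Position 5: 'u' -> vowel (running count: 2)
  Position 6: 's' -> consonant (running count: 2)
  Position 7: 'e' -> vowel (running count: 3)
Total vowels: 3

3


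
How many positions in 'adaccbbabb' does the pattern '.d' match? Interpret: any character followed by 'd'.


Pattern: .d means any character followed by 'd'.
Scanning 'adaccbbabb' position-by-position:
  Pos 0: window 'ad' -> MATCH
  Pos 1: window 'da' -> no
  Pos 2: window 'ac' -> no
  Pos 3: window 'cc' -> no
  Pos 4: window 'cb' -> no
  Pos 5: window 'bb' -> no
  Pos 6: window 'ba' -> no
  Pos 7: window 'ab' -> no
  Pos 8: window 'bb' -> no
  Pos 9: window 'b' -> no
Total matches: 1

1


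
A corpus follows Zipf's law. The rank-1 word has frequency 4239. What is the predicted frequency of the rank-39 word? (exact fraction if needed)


Zipf's law: freq(rank) = f1 / rank
f1 = 4239, rank = 39
freq = 4239 / 39
GCD(4239, 39) = 3
Simplified: 1413/13

1413/13


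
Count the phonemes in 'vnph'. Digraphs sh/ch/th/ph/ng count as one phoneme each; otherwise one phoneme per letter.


Parsing 'vnph' greedily, digraphs first:
  'v' -> consonant phoneme (phonemes so far: 1)
  'n' -> consonant phoneme (phonemes so far: 2)
  'ph' -> digraph (1 consonant phoneme) (phonemes so far: 3)
Total phonemes: 3

3


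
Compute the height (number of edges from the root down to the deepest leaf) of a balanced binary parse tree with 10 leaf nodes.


In a balanced binary tree with n leaves the deepest leaf is ceil(log2(n)) edges below the root.
log2(10) = 3.3219
ceil(3.3219) = 4
height (edges) = 4

4


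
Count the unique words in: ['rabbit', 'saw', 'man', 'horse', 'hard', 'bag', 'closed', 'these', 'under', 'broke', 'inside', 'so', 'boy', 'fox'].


Listing all tokens and tracking unique types:
  Token 1: 'rabbit' -> NEW (unique so far: 1)
  Token 2: 'saw' -> NEW (unique so far: 2)
  Token 3: 'man' -> NEW (unique so far: 3)
  Token 4: 'horse' -> NEW (unique so far: 4)
  Token 5: 'hard' -> NEW (unique so far: 5)
  Token 6: 'bag' -> NEW (unique so far: 6)
  Token 7: 'closed' -> NEW (unique so far: 7)
  Token 8: 'these' -> NEW (unique so far: 8)
  Token 9: 'under' -> NEW (unique so far: 9)
  Token 10: 'broke' -> NEW (unique so far: 10)
  Token 11: 'inside' -> NEW (unique so far: 11)
  Token 12: 'so' -> NEW (unique so far: 12)
  Token 13: 'boy' -> NEW (unique so far: 13)
  Token 14: 'fox' -> NEW (unique so far: 14)
Unique types: ('bag', 'boy', 'broke', 'closed', 'fox', 'hard', 'horse', 'inside', 'man', 'rabbit', 'saw', 'so', 'these', 'under')
Vocabulary size: 14

14


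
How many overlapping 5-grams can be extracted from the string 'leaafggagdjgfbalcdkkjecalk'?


String 'leaafggagdjgfbalcdkkjecalk' has length L = 26.
Number of overlapping n-grams = L - n + 1
Substituting: 26 - 5 + 1 = 22

22


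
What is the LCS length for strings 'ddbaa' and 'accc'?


DP table for LCS of 'ddbaa' and 'accc':
       a  c  c  c
    0  0  0  0  0
  d 0  0  0  0  0
  d 0  0  0  0  0
  b 0  0  0  0  0
  a 0  1  1  1  1
  a 0  1  1  1  1
LCS: 'a'
LCS length = 1

1


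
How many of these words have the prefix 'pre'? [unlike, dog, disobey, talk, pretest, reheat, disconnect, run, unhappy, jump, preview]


Checking each word for prefix 'pre':
  'unlike' -> no (count: 0)
  'dog' -> no (count: 0)
  'disobey' -> no (count: 0)
  'talk' -> no (count: 0)
  'pretest' -> YES, starts with 'pre' (count: 1)
  'reheat' -> no (count: 1)
  'disconnect' -> no (count: 1)
  'run' -> no (count: 1)
  'unhappy' -> no (count: 1)
  'jump' -> no (count: 1)
  'preview' -> YES, starts with 'pre' (count: 2)
Total with prefix 'pre': 2

2


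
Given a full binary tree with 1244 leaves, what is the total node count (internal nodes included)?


Leaf nodes (terminals): 1244
Internal nodes = n - 1 = 1244 - 1 = 1243
Total = leaves + internal = 1244 + 1243 = 2487

2487


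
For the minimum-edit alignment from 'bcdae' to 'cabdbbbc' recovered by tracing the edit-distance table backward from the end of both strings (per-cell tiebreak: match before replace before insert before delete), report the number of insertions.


Edit distance = 7. Backtracking from cell (5, 8) with preference match > replace > insert > delete,
then listing the resulting alignment 'bcdae' -> 'cabdbbbc' left to right:
  Step 1: insert 'c' [insertion #1]
  Step 2: insert 'a' [insertion #2]
  Step 3: keep 'b'
  Step 4: insert 'd' [insertion #3]
  Step 5: replace c->b
  Step 6: replace d->b
  Step 7: replace a->b
  Step 8: replace e->c
Total insertions: 3

3


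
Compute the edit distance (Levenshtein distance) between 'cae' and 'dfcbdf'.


Building DP table for s1='cae' (len 3) and s2='dfcbdf' (len 6):
       d  f  c  b  d  f
    0  1  2  3  4  5  6
  c 1  1  2  2  3  4  5
  a 2  2  2  3  3  4  5
  e 3  3  3  3  4  4  5
Edit distance = dp[3][6] = 5

5


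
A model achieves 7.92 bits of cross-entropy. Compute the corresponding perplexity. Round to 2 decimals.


Perplexity formula: PP = 2^H
H = 7.92
PP = 2^7.92
Decompose: 2^7.92 = 2^7 * 2^0.92
2^7 = 128, 2^0.92 ~ 1.8921153
PP ~ 128 * 1.8921153 = 242.1907584
Rounded to 2 decimals: 242.19

242.19


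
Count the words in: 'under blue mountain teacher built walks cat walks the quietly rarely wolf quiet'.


Counting words by splitting on spaces:
  Word 1: 'under'
  Word 2: 'blue'
  Word 3: 'mountain'
  Word 4: 'teacher'
  Word 5: 'built'
  Word 6: 'walks'
  Word 7: 'cat'
  Word 8: 'walks'
  Word 9: 'the'
  Word 10: 'quietly'
  Word 11: 'rarely'
  Word 12: 'wolf'
  Word 13: 'quiet'
Total words: 13

13


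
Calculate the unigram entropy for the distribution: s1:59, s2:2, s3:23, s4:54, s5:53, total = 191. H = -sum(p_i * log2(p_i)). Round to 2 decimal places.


Computing entropy H = -sum(p_i * log2(p_i)):
  s1: p = 59/191 = 0.3089, -p*log2(p) = 0.5235
  s2: p = 2/191 = 0.0105, -p*log2(p) = 0.0689
  s3: p = 23/191 = 0.1204, -p*log2(p) = 0.3677
  s4: p = 54/191 = 0.2827, -p*log2(p) = 0.5153
  s5: p = 53/191 = 0.2775, -p*log2(p) = 0.5132
H = sum of terms = 1.9886
Rounded to 2 decimals: 1.99

1.99


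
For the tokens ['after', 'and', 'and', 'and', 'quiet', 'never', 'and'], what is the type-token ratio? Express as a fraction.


Tokens: 7
Unique types: ('after', 'and', 'never', 'quiet') = 4
TTR = 4/7
Already in lowest terms.

4/7


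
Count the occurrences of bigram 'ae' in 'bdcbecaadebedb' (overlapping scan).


Scanning 'bdcbecaadebedb' for bigram 'ae':
  Position 0: 'bd' -> no
  Position 1: 'dc' -> no
  Position 2: 'cb' -> no
  Position 3: 'be' -> no
  Position 4: 'ec' -> no
  Position 5: 'ca' -> no
  Position 6: 'aa' -> no
  Position 7: 'ad' -> no
  Position 8: 'de' -> no
  Position 9: 'eb' -> no
  Position 10: 'be' -> no
  Position 11: 'ed' -> no
  Position 12: 'db' -> no
Total matches: 0

0


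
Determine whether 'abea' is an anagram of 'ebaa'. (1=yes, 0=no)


Sort characters of 'abea': 'aabe'
Sort characters of 'ebaa': 'aabe'
Sorted forms match -> they ARE anagrams
Result: 1

1


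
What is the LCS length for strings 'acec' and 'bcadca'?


DP table for LCS of 'acec' and 'bcadca':
       b  c  a  d  c  a
    0  0  0  0  0  0  0
  a 0  0  0  1  1  1  1
  c 0  0  1  1  1  2  2
  e 0  0  1  1  1  2  2
  c 0  0  1  1  1  2  2
LCS: 'ac'
LCS length = 2

2


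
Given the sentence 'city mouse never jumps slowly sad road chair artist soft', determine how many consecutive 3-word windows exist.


Word trigrams from [10] words:
  Trigram 1: (city mouse never)
  Trigram 2: (mouse never jumps)
  Trigram 3: (never jumps slowly)
  Trigram 4: (jumps slowly sad)
  Trigram 5: (slowly sad road)
  Trigram 6: (sad road chair)
  Trigram 7: (road chair artist)
  Trigram 8: (chair artist soft)
Total word trigrams: 10 - 2 = 8

8


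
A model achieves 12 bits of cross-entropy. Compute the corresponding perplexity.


Perplexity formula: PP = 2^H
H = 12
PP = 2^12
PP = 2^12 = 4096

4096


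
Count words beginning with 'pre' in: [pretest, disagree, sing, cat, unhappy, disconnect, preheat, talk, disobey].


Checking each word for prefix 'pre':
  'pretest' -> YES, starts with 'pre' (count: 1)
  'disagree' -> no (count: 1)
  'sing' -> no (count: 1)
  'cat' -> no (count: 1)
  'unhappy' -> no (count: 1)
  'disconnect' -> no (count: 1)
  'preheat' -> YES, starts with 'pre' (count: 2)
  'talk' -> no (count: 2)
  'disobey' -> no (count: 2)
Total with prefix 'pre': 2

2


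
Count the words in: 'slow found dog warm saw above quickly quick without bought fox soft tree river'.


Counting words by splitting on spaces:
  Word 1: 'slow'
  Word 2: 'found'
  Word 3: 'dog'
  Word 4: 'warm'
  Word 5: 'saw'
  Word 6: 'above'
  Word 7: 'quickly'
  Word 8: 'quick'
  Word 9: 'without'
  Word 10: 'bought'
  Word 11: 'fox'
  Word 12: 'soft'
  Word 13: 'tree'
  Word 14: 'river'
Total words: 14

14


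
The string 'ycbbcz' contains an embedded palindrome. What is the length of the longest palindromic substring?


Scanning 'ycbbcz' for palindromic substrings.
Substring at positions 1-4: 'cbbc'.
Check: reverse('cbbc') = 'cbbc' -> palindrome confirmed.
Neighbouring characters ('y' / 'z') break symmetry, so it cannot extend further.
No longer palindromic substring exists; longest length = 4

4


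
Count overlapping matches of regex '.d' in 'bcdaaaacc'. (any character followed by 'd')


Pattern: .d means any character followed by 'd'.
Scanning 'bcdaaaacc' position-by-position:
  Pos 0: window 'bc' -> no
  Pos 1: window 'cd' -> MATCH
  Pos 2: window 'da' -> no
  Pos 3: window 'aa' -> no
  Pos 4: window 'aa' -> no
  Pos 5: window 'aa' -> no
  Pos 6: window 'ac' -> no
  Pos 7: window 'cc' -> no
  Pos 8: window 'c' -> no
Total matches: 1

1


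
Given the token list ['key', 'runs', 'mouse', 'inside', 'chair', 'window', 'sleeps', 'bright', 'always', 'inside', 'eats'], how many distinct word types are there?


Listing all tokens and tracking unique types:
  Token 1: 'key' -> NEW (unique so far: 1)
  Token 2: 'runs' -> NEW (unique so far: 2)
  Token 3: 'mouse' -> NEW (unique so far: 3)
  Token 4: 'inside' -> NEW (unique so far: 4)
  Token 5: 'chair' -> NEW (unique so far: 5)
  Token 6: 'window' -> NEW (unique so far: 6)
  Token 7: 'sleeps' -> NEW (unique so far: 7)
  Token 8: 'bright' -> NEW (unique so far: 8)
  Token 9: 'always' -> NEW (unique so far: 9)
  Token 10: 'inside' -> duplicate (unique so far: 9)
  Token 11: 'eats' -> NEW (unique so far: 10)
Unique types: ('always', 'bright', 'chair', 'eats', 'inside', 'key', 'mouse', 'runs', 'sleeps', 'window')
Vocabulary size: 10

10


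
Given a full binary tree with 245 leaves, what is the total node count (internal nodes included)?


Leaf nodes (terminals): 245
Internal nodes = n - 1 = 245 - 1 = 244
Total = leaves + internal = 245 + 244 = 489

489


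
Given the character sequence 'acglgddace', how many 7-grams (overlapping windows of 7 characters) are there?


String 'acglgddace' has length L = 10.
Number of overlapping n-grams = L - n + 1
Substituting: 10 - 7 + 1 = 4

4


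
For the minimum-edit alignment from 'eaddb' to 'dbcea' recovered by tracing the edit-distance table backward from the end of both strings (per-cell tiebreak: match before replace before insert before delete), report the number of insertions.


Edit distance = 5. Backtracking from cell (5, 5) with preference match > replace > insert > delete,
then listing the resulting alignment 'eaddb' -> 'dbcea' left to right:
  Step 1: replace e->d
  Step 2: replace a->b
  Step 3: replace d->c
  Step 4: replace d->e
  Step 5: replace b->a
Total insertions: 0

0


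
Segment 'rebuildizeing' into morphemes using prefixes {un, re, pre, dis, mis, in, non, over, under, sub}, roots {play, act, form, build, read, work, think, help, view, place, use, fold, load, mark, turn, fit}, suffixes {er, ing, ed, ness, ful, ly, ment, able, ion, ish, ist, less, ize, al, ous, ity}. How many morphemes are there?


Segmenting 'rebuildizeing' against the inventory:
  're' -> prefix (morpheme 1)
  'build' -> root (morpheme 2)
  'ize' -> suffix (morpheme 3)
  'ing' -> suffix (morpheme 4)
Total morphemes: 4

4


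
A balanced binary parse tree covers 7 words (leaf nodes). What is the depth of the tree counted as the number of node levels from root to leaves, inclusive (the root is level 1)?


In a balanced binary tree with n leaves the deepest leaf is ceil(log2(n)) edges below the root,
so counting node levels inclusive of root and leaves gives ceil(log2(n)) + 1 levels.
log2(7) = 2.8074
ceil(2.8074) = 3
levels = 3 + 1 = 4

4


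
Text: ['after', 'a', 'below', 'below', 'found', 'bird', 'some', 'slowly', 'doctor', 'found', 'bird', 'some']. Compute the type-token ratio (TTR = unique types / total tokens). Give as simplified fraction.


Tokens: 12
Unique types: ('a', 'after', 'below', 'bird', 'doctor', 'found', 'slowly', 'some') = 8
TTR = 8/12
Simplify: divide both by 4 -> 2/3
TTR = 2/3

2/3


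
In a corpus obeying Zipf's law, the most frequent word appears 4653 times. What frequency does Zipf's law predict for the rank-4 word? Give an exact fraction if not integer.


Zipf's law: freq(rank) = f1 / rank
f1 = 4653, rank = 4
freq = 4653 / 4
GCD(4653, 4) = 1
Simplified: 4653/4

4653/4


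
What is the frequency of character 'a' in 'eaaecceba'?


Scanning 'eaaecceba' for 'a':
  Position 1: 'a' -> MATCH (count: 1)
  Position 2: 'a' -> MATCH (count: 2)
  Position 8: 'a' -> MATCH (count: 3)
Total occurrences of 'a': 3

3


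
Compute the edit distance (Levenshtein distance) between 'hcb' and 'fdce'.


Building DP table for s1='hcb' (len 3) and s2='fdce' (len 4):
       f  d  c  e
    0  1  2  3  4
  h 1  1  2  3  4
  c 2  2  2  2  3
  b 3  3  3  3  3
Edit distance = dp[3][4] = 3

3


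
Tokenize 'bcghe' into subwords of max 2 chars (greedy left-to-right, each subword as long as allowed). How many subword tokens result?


'bcghe' has 5 characters.
Chunking with max size 2:
  Chunk 1: 'bc' (positions 0-1)
  Chunk 2: 'gh' (positions 2-3)
  Chunk 3: 'e' (positions 4-4)
Total chunks: ceil(5 / 2) = 3

3


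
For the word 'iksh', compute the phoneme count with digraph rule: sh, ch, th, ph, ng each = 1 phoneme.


Parsing 'iksh' greedily, digraphs first:
  'i' -> vowel phoneme (phonemes so far: 1)
  'k' -> consonant phoneme (phonemes so far: 2)
  'sh' -> digraph (1 consonant phoneme) (phonemes so far: 3)
Total phonemes: 3

3


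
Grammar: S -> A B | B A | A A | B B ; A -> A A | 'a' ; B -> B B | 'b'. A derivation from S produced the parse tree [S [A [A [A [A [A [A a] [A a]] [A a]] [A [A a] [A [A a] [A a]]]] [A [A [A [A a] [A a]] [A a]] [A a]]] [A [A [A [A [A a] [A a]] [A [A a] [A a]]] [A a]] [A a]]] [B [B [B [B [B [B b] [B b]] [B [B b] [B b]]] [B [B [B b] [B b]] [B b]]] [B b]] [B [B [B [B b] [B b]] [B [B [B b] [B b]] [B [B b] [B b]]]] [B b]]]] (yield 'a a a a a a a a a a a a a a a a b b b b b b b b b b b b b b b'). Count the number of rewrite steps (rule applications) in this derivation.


Every bracketed nonterminal node [X ...] in the tree is produced by exactly one rule application.
Reading the tree off as a leftmost derivation:
  Step 1: S  =>  A B   (applied S -> A B)
  Step 2: A B  =>  A A B   (applied A -> A A)
  Step 3: A A B  =>  A A A B   (applied A -> A A)
  Step 4: A A A B  =>  A A A A B   (applied A -> A A)
  Step 5: A A A A B  =>  A A A A A B   (applied A -> A A)
  Step 6: A A A A A B  =>  A A A A A A B   (applied A -> A A)
  Step 7: A A A A A A B  =>  a A A A A A B   (applied A -> a)
  Step 8: a A A A A A B  =>  a a A A A A B   (applied A -> a)
  Step 9: a a A A A A B  =>  a a a A A A B   (applied A -> a)
  Step 10: a a a A A A B  =>  a a a A A A A B   (applied A -> A A)
  Step 11: a a a A A A A B  =>  a a a a A A A B   (applied A -> a)
  Step 12: a a a a A A A B  =>  a a a a A A A A B   (applied A -> A A)
  Step 13: a a a a A A A A B  =>  a a a a a A A A B   (applied A -> a)
  Step 14: a a a a a A A A B  =>  a a a a a a A A B   (applied A -> a)
  Step 15: a a a a a a A A B  =>  a a a a a a A A A B   (applied A -> A A)
  Step 16: a a a a a a A A A B  =>  a a a a a a A A A A B   (applied A -> A A)
  Step 17: a a a a a a A A A A B  =>  a a a a a a A A A A A B   (applied A -> A A)
  Step 18: a a a a a a A A A A A B  =>  a a a a a a a A A A A B   (applied A -> a)
  Step 19: a a a a a a a A A A A B  =>  a a a a a a a a A A A B   (applied A -> a)
  Step 20: a a a a a a a a A A A B  =>  a a a a a a a a a A A B   (applied A -> a)
  Step 21: a a a a a a a a a A A B  =>  a a a a a a a a a a A B   (applied A -> a)
  Step 22: a a a a a a a a a a A B  =>  a a a a a a a a a a A A B   (applied A -> A A)
  Step 23: a a a a a a a a a a A A B  =>  a a a a a a a a a a A A A B   (applied A -> A A)
  Step 24: a a a a a a a a a a A A A B  =>  a a a a a a a a a a A A A A B   (applied A -> A A)
  Step 25: a a a a a a a a a a A A A A B  =>  a a a a a a a a a a A A A A A B   (applied A -> A A)
  Step 26: a a a a a a a a a a A A A A A B  =>  a a a a a a a a a a a A A A A B   (applied A -> a)
  Step 27: a a a a a a a a a a a A A A A B  =>  a a a a a a a a a a a a A A A B   (applied A -> a)
  Step 28: a a a a a a a a a a a a A A A B  =>  a a a a a a a a a a a a A A A A B   (applied A -> A A)
  Step 29: a a a a a a a a a a a a A A A A B  =>  a a a a a a a a a a a a a A A A B   (applied A -> a)
  Step 30: a a a a a a a a a a a a a A A A B  =>  a a a a a a a a a a a a a a A A B   (applied A -> a)
  Step 31: a a a a a a a a a a a a a a A A B  =>  a a a a a a a a a a a a a a a A B   (applied A -> a)
  Step 32: a a a a a a a a a a a a a a a A B  =>  a a a a a a a a a a a a a a a a B   (applied A -> a)
  Step 33: a a a a a a a a a a a a a a a a B  =>  a a a a a a a a a a a a a a a a B B   (applied B -> B B)
  Step 34: a a a a a a a a a a a a a a a a B B  =>  a a a a a a a a a a a a a a a a B B B   (applied B -> B B)
  Step 35: a a a a a a a a a a a a a a a a B B B  =>  a a a a a a a a a a a a a a a a B B B B   (applied B -> B B)
  Step 36: a a a a a a a a a a a a a a a a B B B B  =>  a a a a a a a a a a a a a a a a B B B B B   (applied B -> B B)
  Step 37: a a a a a a a a a a a a a a a a B B B B B  =>  a a a a a a a a a a a a a a a a B B B B B B   (applied B -> B B)
  Step 38: a a a a a a a a a a a a a a a a B B B B B B  =>  a a a a a a a a a a a a a a a a b B B B B B   (applied B -> b)
  Step 39: a a a a a a a a a a a a a a a a b B B B B B  =>  a a a a a a a a a a a a a a a a b b B B B B   (applied B -> b)
  Step 40: a a a a a a a a a a a a a a a a b b B B B B  =>  a a a a a a a a a a a a a a a a b b B B B B B   (applied B -> B B)
  Step 41: a a a a a a a a a a a a a a a a b b B B B B B  =>  a a a a a a a a a a a a a a a a b b b B B B B   (applied B -> b)
  Step 42: a a a a a a a a a a a a a a a a b b b B B B B  =>  a a a a a a a a a a a a a a a a b b b b B B B   (applied B -> b)
  Step 43: a a a a a a a a a a a a a a a a b b b b B B B  =>  a a a a a a a a a a a a a a a a b b b b B B B B   (applied B -> B B)
  Step 44: a a a a a a a a a a a a a a a a b b b b B B B B  =>  a a a a a a a a a a a a a a a a b b b b B B B B B   (applied B -> B B)
  Step 45: a a a a a a a a a a a a a a a a b b b b B B B B B  =>  a a a a a a a a a a a a a a a a b b b b b B B B B   (applied B -> b)
  Step 46: a a a a a a a a a a a a a a a a b b b b b B B B B  =>  a a a a a a a a a a a a a a a a b b b b b b B B B   (applied B -> b)
  Step 47: a a a a a a a a a a a a a a a a b b b b b b B B B  =>  a a a a a a a a a a a a a a a a b b b b b b b B B   (applied B -> b)
  Step 48: a a a a a a a a a a a a a a a a b b b b b b b B B  =>  a a a a a a a a a a a a a a a a b b b b b b b b B   (applied B -> b)
  Step 49: a a a a a a a a a a a a a a a a b b b b b b b b B  =>  a a a a a a a a a a a a a a a a b b b b b b b b B B   (applied B -> B B)
  Step 50: a a a a a a a a a a a a a a a a b b b b b b b b B B  =>  a a a a a a a a a a a a a a a a b b b b b b b b B B B   (applied B -> B B)
  Step 51: a a a a a a a a a a a a a a a a b b b b b b b b B B B  =>  a a a a a a a a a a a a a a a a b b b b b b b b B B B B   (applied B -> B B)
  Step 52: a a a a a a a a a a a a a a a a b b b b b b b b B B B B  =>  a a a a a a a a a a a a a a a a b b b b b b b b b B B B   (applied B -> b)
  Step 53: a a a a a a a a a a a a a a a a b b b b b b b b b B B B  =>  a a a a a a a a a a a a a a a a b b b b b b b b b b B B   (applied B -> b)
  Step 54: a a a a a a a a a a a a a a a a b b b b b b b b b b B B  =>  a a a a a a a a a a a a a a a a b b b b b b b b b b B B B   (applied B -> B B)
  Step 55: a a a a a a a a a a a a a a a a b b b b b b b b b b B B B  =>  a a a a a a a a a a a a a a a a b b b b b b b b b b B B B B   (applied B -> B B)
  Step 56: a a a a a a a a a a a a a a a a b b b b b b b b b b B B B B  =>  a a a a a a a a a a a a a a a a b b b b b b b b b b b B B B   (applied B -> b)
  Step 57: a a a a a a a a a a a a a a a a b b b b b b b b b b b B B B  =>  a a a a a a a a a a a a a a a a b b b b b b b b b b b b B B   (applied B -> b)
  Step 58: a a a a a a a a a a a a a a a a b b b b b b b b b b b b B B  =>  a a a a a a a a a a a a a a a a b b b b b b b b b b b b B B B   (applied B -> B B)
  Step 59: a a a a a a a a a a a a a a a a b b b b b b b b b b b b B B B  =>  a a a a a a a a a a a a a a a a b b b b b b b b b b b b b B B   (applied B -> b)
  Step 60: a a a a a a a a a a a a a a a a b b b b b b b b b b b b b B B  =>  a a a a a a a a a a a a a a a a b b b b b b b b b b b b b b B   (applied B -> b)
  Step 61: a a a a a a a a a a a a a a a a b b b b b b b b b b b b b b B  =>  a a a a a a a a a a a a a a a a b b b b b b b b b b b b b b b   (applied B -> b)
Final yield: a a a a a a a a a a a a a a a a b b b b b b b b b b b b b b b
Total rewrite steps: 61

61


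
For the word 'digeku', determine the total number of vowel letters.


Scanning each character of 'digeku':
  Position 1: 'd' -> consonant (running count: 0)
  Position 2: 'i' -> vowel (running count: 1)
  Position 3: 'g' -> consonant (running count: 1)
  Position 4: 'e' -> vowel (running count: 2)
  Position 5: 'k' -> consonant (running count: 2)
  Position 6: 'u' -> vowel (running count: 3)
Total vowels: 3

3


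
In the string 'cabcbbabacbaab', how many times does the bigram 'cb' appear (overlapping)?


Scanning 'cabcbbabacbaab' for bigram 'cb':
  Position 0: 'ca' -> no
  Position 1: 'ab' -> no
  Position 2: 'bc' -> no
  Position 3: 'cb' -> MATCH
  Position 4: 'bb' -> no
  Position 5: 'ba' -> no
  Position 6: 'ab' -> no
  Position 7: 'ba' -> no
  Position 8: 'ac' -> no
  Position 9: 'cb' -> MATCH
  Position 10: 'ba' -> no
  Position 11: 'aa' -> no
  Position 12: 'ab' -> no
Total matches: 2

2


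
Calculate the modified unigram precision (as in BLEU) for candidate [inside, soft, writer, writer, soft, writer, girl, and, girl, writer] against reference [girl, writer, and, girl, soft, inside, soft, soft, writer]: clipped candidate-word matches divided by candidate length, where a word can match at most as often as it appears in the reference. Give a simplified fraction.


Reference word counts: {'and': 1, 'girl': 2, 'inside': 1, 'soft': 3, 'writer': 2}
Checking each candidate word (with clipping):
  'inside' -> in reference (ref count 1, used 1/1) -> match (matches: 1)
  'soft' -> in reference (ref count 3, used 1/3) -> match (matches: 2)
  'writer' -> in reference (ref count 2, used 1/2) -> match (matches: 3)
  'writer' -> in reference (ref count 2, used 2/2) -> match (matches: 4)
  'soft' -> in reference (ref count 3, used 2/3) -> match (matches: 5)
  'writer' -> ref count 2 already used up (2/2) -> clipped, no match (matches: 5)
  'girl' -> in reference (ref count 2, used 1/2) -> match (matches: 6)
  'and' -> in reference (ref count 1, used 1/1) -> match (matches: 7)
  'girl' -> in reference (ref count 2, used 2/2) -> match (matches: 8)
  'writer' -> ref count 2 already used up (2/2) -> clipped, no match (matches: 8)
Clipped matches: 8, Candidate length: 10
Precision = 8/10 = 4/5

4/5


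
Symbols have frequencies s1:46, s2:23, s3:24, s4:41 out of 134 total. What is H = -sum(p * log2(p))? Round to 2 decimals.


Computing entropy H = -sum(p_i * log2(p_i)):
  s1: p = 46/134 = 0.3433, -p*log2(p) = 0.5295
  s2: p = 23/134 = 0.1716, -p*log2(p) = 0.4364
  s3: p = 24/134 = 0.1791, -p*log2(p) = 0.4444
  s4: p = 41/134 = 0.3060, -p*log2(p) = 0.5228
H = sum of terms = 1.9331
Rounded to 2 decimals: 1.93

1.93


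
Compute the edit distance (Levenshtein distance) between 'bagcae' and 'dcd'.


Building DP table for s1='bagcae' (len 6) and s2='dcd' (len 3):
       d  c  d
    0  1  2  3
  b 1  1  2  3
  a 2  2  2  3
  g 3  3  3  3
  c 4  4  3  4
  a 5  5  4  4
  e 6  6  5  5
Edit distance = dp[6][3] = 5

5


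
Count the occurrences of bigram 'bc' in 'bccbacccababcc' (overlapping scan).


Scanning 'bccbacccababcc' for bigram 'bc':
  Position 0: 'bc' -> MATCH
  Position 1: 'cc' -> no
  Position 2: 'cb' -> no
  Position 3: 'ba' -> no
  Position 4: 'ac' -> no
  Position 5: 'cc' -> no
  Position 6: 'cc' -> no
  Position 7: 'ca' -> no
  Position 8: 'ab' -> no
  Position 9: 'ba' -> no
  Position 10: 'ab' -> no
  Position 11: 'bc' -> MATCH
  Position 12: 'cc' -> no
Total matches: 2

2


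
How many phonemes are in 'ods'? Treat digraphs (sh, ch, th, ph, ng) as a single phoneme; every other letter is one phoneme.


Parsing 'ods' greedily, digraphs first:
  'o' -> vowel phoneme (phonemes so far: 1)
  'd' -> consonant phoneme (phonemes so far: 2)
  's' -> consonant phoneme (phonemes so far: 3)
Total phonemes: 3

3


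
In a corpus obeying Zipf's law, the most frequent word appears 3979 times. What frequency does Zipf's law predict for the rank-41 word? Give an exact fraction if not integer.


Zipf's law: freq(rank) = f1 / rank
f1 = 3979, rank = 41
freq = 3979 / 41
GCD(3979, 41) = 1
Simplified: 3979/41

3979/41


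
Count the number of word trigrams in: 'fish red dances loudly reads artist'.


Word trigrams from [6] words:
  Trigram 1: (fish red dances)
  Trigram 2: (red dances loudly)
  Trigram 3: (dances loudly reads)
  Trigram 4: (loudly reads artist)
Total word trigrams: 6 - 2 = 4

4


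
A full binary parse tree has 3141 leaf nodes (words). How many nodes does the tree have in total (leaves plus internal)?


Leaf nodes (terminals): 3141
Internal nodes = n - 1 = 3141 - 1 = 3140
Total = leaves + internal = 3141 + 3140 = 6281

6281


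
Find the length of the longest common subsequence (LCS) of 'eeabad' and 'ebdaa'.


DP table for LCS of 'eeabad' and 'ebdaa':
       e  b  d  a  a
    0  0  0  0  0  0
  e 0  1  1  1  1  1
  e 0  1  1  1  1  1
  a 0  1  1  1  2  2
  b 0  1  2  2  2  2
  a 0  1  2  2  3  3
  d 0  1  2  3  3  3
LCS: 'eaa'
LCS length = 3

3


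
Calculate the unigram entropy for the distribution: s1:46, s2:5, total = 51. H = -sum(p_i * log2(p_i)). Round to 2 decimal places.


Computing entropy H = -sum(p_i * log2(p_i)):
  s1: p = 46/51 = 0.9020, -p*log2(p) = 0.1343
  s2: p = 5/51 = 0.0980, -p*log2(p) = 0.3285
H = sum of terms = 0.4628
Rounded to 2 decimals: 0.46

0.46


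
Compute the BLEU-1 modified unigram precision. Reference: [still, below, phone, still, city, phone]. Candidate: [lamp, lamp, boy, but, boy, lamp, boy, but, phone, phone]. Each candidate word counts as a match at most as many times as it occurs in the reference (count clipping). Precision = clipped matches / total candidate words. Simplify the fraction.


Reference word counts: {'below': 1, 'city': 1, 'phone': 2, 'still': 2}
Checking each candidate word (with clipping):
  'lamp' -> not in reference -> no match (matches: 0)
  'lamp' -> not in reference -> no match (matches: 0)
  'boy' -> not in reference -> no match (matches: 0)
  'but' -> not in reference -> no match (matches: 0)
  'boy' -> not in reference -> no match (matches: 0)
  'lamp' -> not in reference -> no match (matches: 0)
  'boy' -> not in reference -> no match (matches: 0)
  'but' -> not in reference -> no match (matches: 0)
  'phone' -> in reference (ref count 2, used 1/2) -> match (matches: 1)
  'phone' -> in reference (ref count 2, used 2/2) -> match (matches: 2)
Clipped matches: 2, Candidate length: 10
Precision = 2/10 = 1/5

1/5


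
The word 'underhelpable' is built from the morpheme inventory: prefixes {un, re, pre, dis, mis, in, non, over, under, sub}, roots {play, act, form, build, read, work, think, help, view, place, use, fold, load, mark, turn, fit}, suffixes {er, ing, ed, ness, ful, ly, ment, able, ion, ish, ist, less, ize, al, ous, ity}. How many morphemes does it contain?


Segmenting 'underhelpable' against the inventory:
  'under' -> prefix (morpheme 1)
  'help' -> root (morpheme 2)
  'able' -> suffix (morpheme 3)
Total morphemes: 3

3


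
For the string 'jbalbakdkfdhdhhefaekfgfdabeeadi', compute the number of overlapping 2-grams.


String 'jbalbakdkfdhdhhefaekfgfdabeeadi' has length L = 31.
Number of overlapping n-grams = L - n + 1
Substituting: 31 - 2 + 1 = 30

30


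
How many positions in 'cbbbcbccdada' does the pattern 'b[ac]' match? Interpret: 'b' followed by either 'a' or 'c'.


Pattern: b[ac] means 'b' followed by either 'a' or 'c'.
Scanning 'cbbbcbccdada' position-by-position:
  Pos 0: window 'cb' -> no
  Pos 1: window 'bb' -> no
  Pos 2: window 'bb' -> no
  Pos 3: window 'bc' -> MATCH
  Pos 4: window 'cb' -> no
  Pos 5: window 'bc' -> MATCH
  Pos 6: window 'cc' -> no
  Pos 7: window 'cd' -> no
  Pos 8: window 'da' -> no
  Pos 9: window 'ad' -> no
  Pos 10: window 'da' -> no
  Pos 11: window 'a' -> no
Total matches: 2

2


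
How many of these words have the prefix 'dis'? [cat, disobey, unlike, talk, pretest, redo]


Checking each word for prefix 'dis':
  'cat' -> no (count: 0)
  'disobey' -> YES, starts with 'dis' (count: 1)
  'unlike' -> no (count: 1)
  'talk' -> no (count: 1)
  'pretest' -> no (count: 1)
  'redo' -> no (count: 1)
Total with prefix 'dis': 1

1
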